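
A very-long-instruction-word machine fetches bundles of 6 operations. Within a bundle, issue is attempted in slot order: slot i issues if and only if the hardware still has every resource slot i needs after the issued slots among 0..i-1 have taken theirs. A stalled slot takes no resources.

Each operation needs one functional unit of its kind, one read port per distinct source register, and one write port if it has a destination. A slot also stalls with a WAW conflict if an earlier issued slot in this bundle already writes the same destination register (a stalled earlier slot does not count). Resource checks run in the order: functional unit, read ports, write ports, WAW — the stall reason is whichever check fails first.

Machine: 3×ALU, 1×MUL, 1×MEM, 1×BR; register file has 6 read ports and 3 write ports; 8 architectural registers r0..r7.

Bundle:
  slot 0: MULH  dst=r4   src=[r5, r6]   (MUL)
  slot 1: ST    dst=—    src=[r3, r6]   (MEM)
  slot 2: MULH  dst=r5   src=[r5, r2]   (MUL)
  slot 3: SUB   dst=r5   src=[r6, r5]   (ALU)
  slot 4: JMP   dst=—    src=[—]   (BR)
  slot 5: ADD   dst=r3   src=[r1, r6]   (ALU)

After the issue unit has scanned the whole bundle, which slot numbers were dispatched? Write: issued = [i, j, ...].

issued = [0, 1, 3, 4]

(0) want 1×MUL +2rd +1wr — yes → AL3|MU0|ME1|BR1|rd4|wr2
(1) want 1×MEM +2rd +0wr — yes → AL3|MU0|ME0|BR1|rd2|wr2
(2) want 1×MUL +2rd +1wr — FU → AL3|MU0|ME0|BR1|rd2|wr2
(3) want 1×ALU +2rd +1wr — yes → AL2|MU0|ME0|BR1|rd0|wr1
(4) want 1×BR +0rd +0wr — yes → AL2|MU0|ME0|BR0|rd0|wr1
(5) want 1×ALU +2rd +1wr — RD_PORT → AL2|MU0|ME0|BR0|rd0|wr1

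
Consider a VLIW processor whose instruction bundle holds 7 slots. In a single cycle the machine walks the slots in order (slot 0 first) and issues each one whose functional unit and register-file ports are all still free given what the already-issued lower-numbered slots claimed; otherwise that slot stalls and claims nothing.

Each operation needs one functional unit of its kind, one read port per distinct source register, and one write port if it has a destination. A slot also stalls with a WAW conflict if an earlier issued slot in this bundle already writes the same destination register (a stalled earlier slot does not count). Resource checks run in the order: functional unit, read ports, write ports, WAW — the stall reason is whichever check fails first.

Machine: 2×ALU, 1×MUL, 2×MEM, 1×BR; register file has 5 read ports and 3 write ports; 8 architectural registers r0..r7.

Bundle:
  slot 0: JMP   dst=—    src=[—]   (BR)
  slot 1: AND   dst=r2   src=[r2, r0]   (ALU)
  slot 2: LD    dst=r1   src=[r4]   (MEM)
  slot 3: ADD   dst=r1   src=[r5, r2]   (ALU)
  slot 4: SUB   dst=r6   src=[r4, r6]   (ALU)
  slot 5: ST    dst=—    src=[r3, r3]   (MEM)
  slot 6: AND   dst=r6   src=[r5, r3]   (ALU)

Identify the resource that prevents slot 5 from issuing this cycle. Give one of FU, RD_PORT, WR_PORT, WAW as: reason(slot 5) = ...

[0] BR needs rd=0 wr=0: ok; after: ALU=2 MUL=1 MEM=2 BR=0, R=5, W=3
[1] ALU needs rd=2 wr=1: ok; after: ALU=1 MUL=1 MEM=2 BR=0, R=3, W=2
[2] MEM needs rd=1 wr=1: ok; after: ALU=1 MUL=1 MEM=1 BR=0, R=2, W=1
[3] ALU needs rd=2 wr=1: WAW; after: ALU=1 MUL=1 MEM=1 BR=0, R=2, W=1
[4] ALU needs rd=2 wr=1: ok; after: ALU=0 MUL=1 MEM=1 BR=0, R=0, W=0
[5] MEM needs rd=1 wr=0: RD_PORT; after: ALU=0 MUL=1 MEM=1 BR=0, R=0, W=0
[6] ALU needs rd=2 wr=1: FU; after: ALU=0 MUL=1 MEM=1 BR=0, R=0, W=0

reason(slot 5) = RD_PORT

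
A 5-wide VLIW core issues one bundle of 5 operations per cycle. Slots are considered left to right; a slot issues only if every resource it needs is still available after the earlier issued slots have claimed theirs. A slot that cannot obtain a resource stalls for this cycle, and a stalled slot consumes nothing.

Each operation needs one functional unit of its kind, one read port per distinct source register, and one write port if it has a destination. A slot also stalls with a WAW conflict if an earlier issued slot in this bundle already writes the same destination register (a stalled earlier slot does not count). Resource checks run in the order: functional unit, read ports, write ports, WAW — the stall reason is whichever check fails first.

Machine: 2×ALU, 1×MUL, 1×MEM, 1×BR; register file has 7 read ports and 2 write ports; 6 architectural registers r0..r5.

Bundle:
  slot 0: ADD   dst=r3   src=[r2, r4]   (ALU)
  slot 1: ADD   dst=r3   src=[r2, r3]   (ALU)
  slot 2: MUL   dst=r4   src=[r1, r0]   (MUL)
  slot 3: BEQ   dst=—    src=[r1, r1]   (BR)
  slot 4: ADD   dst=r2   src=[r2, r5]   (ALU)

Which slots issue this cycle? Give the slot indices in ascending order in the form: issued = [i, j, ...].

slot 0 (ALU): ISSUE — free A1,Mu1,Ld1,B1 rp5 wp1
slot 1 (ALU): stall WAW — free A1,Mu1,Ld1,B1 rp5 wp1
slot 2 (MUL): ISSUE — free A1,Mu0,Ld1,B1 rp3 wp0
slot 3 (BR): ISSUE — free A1,Mu0,Ld1,B0 rp2 wp0
slot 4 (ALU): stall WR_PORT — free A1,Mu0,Ld1,B0 rp2 wp0

issued = [0, 2, 3]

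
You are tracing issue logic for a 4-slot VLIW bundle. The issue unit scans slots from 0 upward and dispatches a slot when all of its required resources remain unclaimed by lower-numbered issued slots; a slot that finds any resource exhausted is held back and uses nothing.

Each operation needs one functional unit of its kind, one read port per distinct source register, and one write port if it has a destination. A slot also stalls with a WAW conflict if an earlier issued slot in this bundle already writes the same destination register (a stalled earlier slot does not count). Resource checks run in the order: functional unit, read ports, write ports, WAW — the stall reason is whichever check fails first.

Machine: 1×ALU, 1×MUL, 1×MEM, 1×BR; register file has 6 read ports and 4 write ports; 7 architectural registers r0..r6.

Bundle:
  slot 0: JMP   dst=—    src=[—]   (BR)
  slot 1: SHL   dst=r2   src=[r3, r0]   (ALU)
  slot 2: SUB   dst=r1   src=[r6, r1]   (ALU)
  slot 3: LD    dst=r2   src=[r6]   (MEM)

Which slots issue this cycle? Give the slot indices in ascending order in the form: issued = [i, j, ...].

issued = [0, 1]

(0) want 1×BR +0rd +0wr — yes → AL1|MU1|ME1|BR0|rd6|wr4
(1) want 1×ALU +2rd +1wr — yes → AL0|MU1|ME1|BR0|rd4|wr3
(2) want 1×ALU +2rd +1wr — FU → AL0|MU1|ME1|BR0|rd4|wr3
(3) want 1×MEM +1rd +1wr — WAW → AL0|MU1|ME1|BR0|rd4|wr3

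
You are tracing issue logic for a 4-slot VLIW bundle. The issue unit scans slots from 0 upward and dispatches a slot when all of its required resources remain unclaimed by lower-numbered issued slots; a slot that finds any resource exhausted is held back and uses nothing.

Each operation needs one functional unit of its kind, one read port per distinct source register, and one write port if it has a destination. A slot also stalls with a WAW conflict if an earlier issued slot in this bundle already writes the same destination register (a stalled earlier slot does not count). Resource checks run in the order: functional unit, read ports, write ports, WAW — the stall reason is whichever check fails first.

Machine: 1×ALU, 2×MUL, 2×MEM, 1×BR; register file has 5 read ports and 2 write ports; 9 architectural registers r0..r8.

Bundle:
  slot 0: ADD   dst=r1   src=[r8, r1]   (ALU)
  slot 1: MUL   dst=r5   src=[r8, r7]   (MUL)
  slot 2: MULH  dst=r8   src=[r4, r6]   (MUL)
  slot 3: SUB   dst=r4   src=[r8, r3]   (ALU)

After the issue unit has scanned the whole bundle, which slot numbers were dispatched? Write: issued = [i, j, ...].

  0. ALU→r1 ⇒ go  {0A/2Mu/2Ld/1B | 3r 1w}
  1. MUL→r5 ⇒ go  {0A/1Mu/2Ld/1B | 1r 0w}
  2. MUL→r8 ⇒ no(RD_PORT)  {0A/1Mu/2Ld/1B | 1r 0w}
  3. ALU→r4 ⇒ no(FU)  {0A/1Mu/2Ld/1B | 1r 0w}

issued = [0, 1]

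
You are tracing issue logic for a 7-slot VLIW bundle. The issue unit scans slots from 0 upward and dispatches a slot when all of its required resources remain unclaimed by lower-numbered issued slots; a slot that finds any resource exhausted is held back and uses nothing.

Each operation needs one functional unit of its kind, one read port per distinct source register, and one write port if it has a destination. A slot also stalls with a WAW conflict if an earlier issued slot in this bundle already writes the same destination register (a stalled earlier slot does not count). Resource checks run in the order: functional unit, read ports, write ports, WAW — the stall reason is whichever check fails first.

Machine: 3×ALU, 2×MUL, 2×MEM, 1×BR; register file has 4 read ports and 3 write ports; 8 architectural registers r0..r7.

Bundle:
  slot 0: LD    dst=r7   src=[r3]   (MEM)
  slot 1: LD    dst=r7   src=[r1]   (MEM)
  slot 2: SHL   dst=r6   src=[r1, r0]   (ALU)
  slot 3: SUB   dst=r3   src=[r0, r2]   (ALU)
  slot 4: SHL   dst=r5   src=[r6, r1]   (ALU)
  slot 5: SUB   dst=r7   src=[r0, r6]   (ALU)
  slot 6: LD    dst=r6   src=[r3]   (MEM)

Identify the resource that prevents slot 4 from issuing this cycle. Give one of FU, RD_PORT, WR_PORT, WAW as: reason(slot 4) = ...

(0) want 1×MEM +1rd +1wr — yes → AL3|MU2|ME1|BR1|rd3|wr2
(1) want 1×MEM +1rd +1wr — WAW → AL3|MU2|ME1|BR1|rd3|wr2
(2) want 1×ALU +2rd +1wr — yes → AL2|MU2|ME1|BR1|rd1|wr1
(3) want 1×ALU +2rd +1wr — RD_PORT → AL2|MU2|ME1|BR1|rd1|wr1
(4) want 1×ALU +2rd +1wr — RD_PORT → AL2|MU2|ME1|BR1|rd1|wr1
(5) want 1×ALU +2rd +1wr — RD_PORT → AL2|MU2|ME1|BR1|rd1|wr1
(6) want 1×MEM +1rd +1wr — WAW → AL2|MU2|ME1|BR1|rd1|wr1

reason(slot 4) = RD_PORT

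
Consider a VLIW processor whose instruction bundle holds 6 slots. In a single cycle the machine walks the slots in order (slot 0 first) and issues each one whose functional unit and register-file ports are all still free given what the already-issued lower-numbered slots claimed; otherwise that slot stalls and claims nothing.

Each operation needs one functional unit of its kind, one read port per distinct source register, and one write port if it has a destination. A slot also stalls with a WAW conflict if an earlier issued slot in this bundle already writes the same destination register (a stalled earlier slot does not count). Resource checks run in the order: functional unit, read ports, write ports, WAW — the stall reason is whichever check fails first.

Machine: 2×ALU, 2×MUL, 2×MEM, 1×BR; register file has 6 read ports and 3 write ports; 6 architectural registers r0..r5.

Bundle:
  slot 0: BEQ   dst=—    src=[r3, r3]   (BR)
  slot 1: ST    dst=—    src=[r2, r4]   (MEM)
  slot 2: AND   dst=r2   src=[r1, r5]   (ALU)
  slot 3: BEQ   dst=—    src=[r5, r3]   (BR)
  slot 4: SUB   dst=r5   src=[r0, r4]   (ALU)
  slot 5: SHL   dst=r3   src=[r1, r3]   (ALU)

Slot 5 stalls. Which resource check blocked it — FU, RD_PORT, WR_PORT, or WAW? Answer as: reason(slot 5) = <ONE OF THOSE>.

reason(slot 5) = RD_PORT

slot 0 (BR): ISSUE — free A2,Mu2,Ld2,B0 rp5 wp3
slot 1 (MEM): ISSUE — free A2,Mu2,Ld1,B0 rp3 wp3
slot 2 (ALU): ISSUE — free A1,Mu2,Ld1,B0 rp1 wp2
slot 3 (BR): stall FU — free A1,Mu2,Ld1,B0 rp1 wp2
slot 4 (ALU): stall RD_PORT — free A1,Mu2,Ld1,B0 rp1 wp2
slot 5 (ALU): stall RD_PORT — free A1,Mu2,Ld1,B0 rp1 wp2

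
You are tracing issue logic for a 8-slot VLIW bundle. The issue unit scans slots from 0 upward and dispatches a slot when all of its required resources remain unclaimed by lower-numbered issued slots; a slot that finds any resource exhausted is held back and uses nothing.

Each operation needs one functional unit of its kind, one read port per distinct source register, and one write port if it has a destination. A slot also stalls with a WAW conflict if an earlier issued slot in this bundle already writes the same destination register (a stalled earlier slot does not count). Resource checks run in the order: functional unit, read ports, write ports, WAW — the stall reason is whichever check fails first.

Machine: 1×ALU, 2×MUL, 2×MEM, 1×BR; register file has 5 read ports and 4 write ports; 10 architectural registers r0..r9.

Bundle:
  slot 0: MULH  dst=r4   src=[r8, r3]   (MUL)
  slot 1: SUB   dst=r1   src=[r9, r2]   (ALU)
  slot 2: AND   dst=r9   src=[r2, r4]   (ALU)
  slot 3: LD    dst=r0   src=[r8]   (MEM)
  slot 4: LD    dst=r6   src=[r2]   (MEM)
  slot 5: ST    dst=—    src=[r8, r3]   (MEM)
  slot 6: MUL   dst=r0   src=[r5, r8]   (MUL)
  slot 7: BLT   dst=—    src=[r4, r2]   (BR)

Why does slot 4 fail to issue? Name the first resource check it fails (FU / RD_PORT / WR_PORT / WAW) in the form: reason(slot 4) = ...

  0. MUL→r4 ⇒ go  {1A/1Mu/2Ld/1B | 3r 3w}
  1. ALU→r1 ⇒ go  {0A/1Mu/2Ld/1B | 1r 2w}
  2. ALU→r9 ⇒ no(FU)  {0A/1Mu/2Ld/1B | 1r 2w}
  3. MEM→r0 ⇒ go  {0A/1Mu/1Ld/1B | 0r 1w}
  4. MEM→r6 ⇒ no(RD_PORT)  {0A/1Mu/1Ld/1B | 0r 1w}
  5. MEM ⇒ no(RD_PORT)  {0A/1Mu/1Ld/1B | 0r 1w}
  6. MUL→r0 ⇒ no(RD_PORT)  {0A/1Mu/1Ld/1B | 0r 1w}
  7. BR ⇒ no(RD_PORT)  {0A/1Mu/1Ld/1B | 0r 1w}

reason(slot 4) = RD_PORT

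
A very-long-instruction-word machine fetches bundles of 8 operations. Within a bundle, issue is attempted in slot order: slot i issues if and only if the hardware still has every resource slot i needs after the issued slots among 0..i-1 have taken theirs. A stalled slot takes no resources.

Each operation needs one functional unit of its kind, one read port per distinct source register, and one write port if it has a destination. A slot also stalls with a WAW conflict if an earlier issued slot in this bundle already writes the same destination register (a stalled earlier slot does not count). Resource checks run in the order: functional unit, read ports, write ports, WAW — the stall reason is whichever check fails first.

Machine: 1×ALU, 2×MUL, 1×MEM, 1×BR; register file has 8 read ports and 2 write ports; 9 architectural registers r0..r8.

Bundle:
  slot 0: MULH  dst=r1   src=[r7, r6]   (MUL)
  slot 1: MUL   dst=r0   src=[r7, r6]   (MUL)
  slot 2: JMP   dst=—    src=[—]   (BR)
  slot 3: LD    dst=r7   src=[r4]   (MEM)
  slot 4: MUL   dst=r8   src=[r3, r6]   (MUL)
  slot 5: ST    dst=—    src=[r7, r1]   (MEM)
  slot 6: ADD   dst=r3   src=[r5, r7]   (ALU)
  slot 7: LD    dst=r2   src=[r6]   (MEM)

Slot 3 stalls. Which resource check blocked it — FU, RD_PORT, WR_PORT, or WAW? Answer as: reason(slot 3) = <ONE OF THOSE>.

#0 MUL src=r7,r6 dispatched  <A:1 Mu:1 Ld:1 B:1 rd:6 wr:1>
#1 MUL src=r7,r6 dispatched  <A:1 Mu:0 Ld:1 B:1 rd:4 wr:0>
#2 BR src=- dispatched  <A:1 Mu:0 Ld:1 B:0 rd:4 wr:0>
#3 MEM src=r4 held:WR_PORT  <A:1 Mu:0 Ld:1 B:0 rd:4 wr:0>
#4 MUL src=r3,r6 held:FU  <A:1 Mu:0 Ld:1 B:0 rd:4 wr:0>
#5 MEM src=r7,r1 dispatched  <A:1 Mu:0 Ld:0 B:0 rd:2 wr:0>
#6 ALU src=r5,r7 held:WR_PORT  <A:1 Mu:0 Ld:0 B:0 rd:2 wr:0>
#7 MEM src=r6 held:FU  <A:1 Mu:0 Ld:0 B:0 rd:2 wr:0>

reason(slot 3) = WR_PORT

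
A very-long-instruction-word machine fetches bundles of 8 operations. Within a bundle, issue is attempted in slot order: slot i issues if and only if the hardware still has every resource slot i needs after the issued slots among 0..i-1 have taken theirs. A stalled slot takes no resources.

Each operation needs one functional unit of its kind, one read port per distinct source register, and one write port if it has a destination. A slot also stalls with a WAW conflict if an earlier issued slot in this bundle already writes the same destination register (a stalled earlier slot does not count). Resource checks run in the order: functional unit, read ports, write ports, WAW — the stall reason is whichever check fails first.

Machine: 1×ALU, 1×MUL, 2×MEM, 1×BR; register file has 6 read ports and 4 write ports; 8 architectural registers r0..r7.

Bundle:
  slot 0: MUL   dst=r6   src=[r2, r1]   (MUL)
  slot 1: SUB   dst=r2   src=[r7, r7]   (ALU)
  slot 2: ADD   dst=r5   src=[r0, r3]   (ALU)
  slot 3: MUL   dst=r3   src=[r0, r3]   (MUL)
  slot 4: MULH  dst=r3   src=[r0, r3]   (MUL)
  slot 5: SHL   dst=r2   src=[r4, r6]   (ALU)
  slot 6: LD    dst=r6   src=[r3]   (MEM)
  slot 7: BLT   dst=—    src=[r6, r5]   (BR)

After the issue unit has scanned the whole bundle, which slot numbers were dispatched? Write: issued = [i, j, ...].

issued = [0, 1, 7]

[0] MUL needs rd=2 wr=1: ok; after: ALU=1 MUL=0 MEM=2 BR=1, R=4, W=3
[1] ALU needs rd=1 wr=1: ok; after: ALU=0 MUL=0 MEM=2 BR=1, R=3, W=2
[2] ALU needs rd=2 wr=1: FU; after: ALU=0 MUL=0 MEM=2 BR=1, R=3, W=2
[3] MUL needs rd=2 wr=1: FU; after: ALU=0 MUL=0 MEM=2 BR=1, R=3, W=2
[4] MUL needs rd=2 wr=1: FU; after: ALU=0 MUL=0 MEM=2 BR=1, R=3, W=2
[5] ALU needs rd=2 wr=1: FU; after: ALU=0 MUL=0 MEM=2 BR=1, R=3, W=2
[6] MEM needs rd=1 wr=1: WAW; after: ALU=0 MUL=0 MEM=2 BR=1, R=3, W=2
[7] BR needs rd=2 wr=0: ok; after: ALU=0 MUL=0 MEM=2 BR=0, R=1, W=2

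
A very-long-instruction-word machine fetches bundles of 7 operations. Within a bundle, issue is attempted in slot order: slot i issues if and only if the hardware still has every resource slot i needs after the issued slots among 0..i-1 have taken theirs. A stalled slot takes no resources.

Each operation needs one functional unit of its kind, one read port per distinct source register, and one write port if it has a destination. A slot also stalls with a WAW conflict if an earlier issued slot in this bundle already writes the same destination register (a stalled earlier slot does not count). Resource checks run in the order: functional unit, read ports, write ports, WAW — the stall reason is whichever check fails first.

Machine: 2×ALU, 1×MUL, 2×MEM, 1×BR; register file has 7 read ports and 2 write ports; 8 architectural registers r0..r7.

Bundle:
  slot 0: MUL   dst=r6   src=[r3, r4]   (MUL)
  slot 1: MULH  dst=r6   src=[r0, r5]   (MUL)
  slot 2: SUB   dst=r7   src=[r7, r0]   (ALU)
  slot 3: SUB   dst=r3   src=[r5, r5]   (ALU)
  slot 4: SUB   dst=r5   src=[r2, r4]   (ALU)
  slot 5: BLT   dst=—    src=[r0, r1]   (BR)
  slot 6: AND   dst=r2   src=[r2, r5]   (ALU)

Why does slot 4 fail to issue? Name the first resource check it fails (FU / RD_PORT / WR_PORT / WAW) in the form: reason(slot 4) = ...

[0] MUL needs rd=2 wr=1: ok; after: ALU=2 MUL=0 MEM=2 BR=1, R=5, W=1
[1] MUL needs rd=2 wr=1: FU; after: ALU=2 MUL=0 MEM=2 BR=1, R=5, W=1
[2] ALU needs rd=2 wr=1: ok; after: ALU=1 MUL=0 MEM=2 BR=1, R=3, W=0
[3] ALU needs rd=1 wr=1: WR_PORT; after: ALU=1 MUL=0 MEM=2 BR=1, R=3, W=0
[4] ALU needs rd=2 wr=1: WR_PORT; after: ALU=1 MUL=0 MEM=2 BR=1, R=3, W=0
[5] BR needs rd=2 wr=0: ok; after: ALU=1 MUL=0 MEM=2 BR=0, R=1, W=0
[6] ALU needs rd=2 wr=1: RD_PORT; after: ALU=1 MUL=0 MEM=2 BR=0, R=1, W=0

reason(slot 4) = WR_PORT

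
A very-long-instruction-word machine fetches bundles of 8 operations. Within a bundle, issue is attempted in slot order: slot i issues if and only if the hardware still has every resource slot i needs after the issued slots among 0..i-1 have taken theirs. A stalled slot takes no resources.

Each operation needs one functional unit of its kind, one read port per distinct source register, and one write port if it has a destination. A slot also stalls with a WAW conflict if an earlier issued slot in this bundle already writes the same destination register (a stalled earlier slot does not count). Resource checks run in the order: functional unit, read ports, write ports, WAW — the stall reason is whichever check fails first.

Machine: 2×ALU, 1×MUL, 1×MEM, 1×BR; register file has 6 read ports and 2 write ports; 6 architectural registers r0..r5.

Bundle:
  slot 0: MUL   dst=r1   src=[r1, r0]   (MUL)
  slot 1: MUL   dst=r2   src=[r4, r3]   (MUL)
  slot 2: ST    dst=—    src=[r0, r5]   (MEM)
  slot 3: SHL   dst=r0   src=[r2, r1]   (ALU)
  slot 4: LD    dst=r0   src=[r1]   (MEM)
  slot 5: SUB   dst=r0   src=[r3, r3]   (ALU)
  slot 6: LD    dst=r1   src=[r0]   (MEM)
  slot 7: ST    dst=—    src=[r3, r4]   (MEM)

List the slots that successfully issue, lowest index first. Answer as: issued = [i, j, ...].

#0 MUL src=r1,r0 dispatched  <A:2 Mu:0 Ld:1 B:1 rd:4 wr:1>
#1 MUL src=r4,r3 held:FU  <A:2 Mu:0 Ld:1 B:1 rd:4 wr:1>
#2 MEM src=r0,r5 dispatched  <A:2 Mu:0 Ld:0 B:1 rd:2 wr:1>
#3 ALU src=r2,r1 dispatched  <A:1 Mu:0 Ld:0 B:1 rd:0 wr:0>
#4 MEM src=r1 held:FU  <A:1 Mu:0 Ld:0 B:1 rd:0 wr:0>
#5 ALU src=r3,r3 held:RD_PORT  <A:1 Mu:0 Ld:0 B:1 rd:0 wr:0>
#6 MEM src=r0 held:FU  <A:1 Mu:0 Ld:0 B:1 rd:0 wr:0>
#7 MEM src=r3,r4 held:FU  <A:1 Mu:0 Ld:0 B:1 rd:0 wr:0>

issued = [0, 2, 3]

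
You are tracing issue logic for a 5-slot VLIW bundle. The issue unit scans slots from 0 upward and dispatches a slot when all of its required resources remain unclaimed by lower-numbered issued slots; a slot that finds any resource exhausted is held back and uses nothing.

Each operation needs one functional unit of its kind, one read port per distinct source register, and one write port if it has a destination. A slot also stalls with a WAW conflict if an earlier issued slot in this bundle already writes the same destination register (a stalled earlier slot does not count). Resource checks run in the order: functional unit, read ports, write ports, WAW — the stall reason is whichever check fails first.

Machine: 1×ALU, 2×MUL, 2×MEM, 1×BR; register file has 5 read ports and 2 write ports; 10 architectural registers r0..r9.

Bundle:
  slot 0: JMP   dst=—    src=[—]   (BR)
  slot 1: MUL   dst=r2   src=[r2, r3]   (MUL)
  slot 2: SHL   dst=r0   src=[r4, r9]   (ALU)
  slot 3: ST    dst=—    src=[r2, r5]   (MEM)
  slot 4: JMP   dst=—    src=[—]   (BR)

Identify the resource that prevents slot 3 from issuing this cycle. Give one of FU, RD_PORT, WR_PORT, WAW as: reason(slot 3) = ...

reason(slot 3) = RD_PORT

[0] BR needs rd=0 wr=0: ok; after: ALU=1 MUL=2 MEM=2 BR=0, R=5, W=2
[1] MUL needs rd=2 wr=1: ok; after: ALU=1 MUL=1 MEM=2 BR=0, R=3, W=1
[2] ALU needs rd=2 wr=1: ok; after: ALU=0 MUL=1 MEM=2 BR=0, R=1, W=0
[3] MEM needs rd=2 wr=0: RD_PORT; after: ALU=0 MUL=1 MEM=2 BR=0, R=1, W=0
[4] BR needs rd=0 wr=0: FU; after: ALU=0 MUL=1 MEM=2 BR=0, R=1, W=0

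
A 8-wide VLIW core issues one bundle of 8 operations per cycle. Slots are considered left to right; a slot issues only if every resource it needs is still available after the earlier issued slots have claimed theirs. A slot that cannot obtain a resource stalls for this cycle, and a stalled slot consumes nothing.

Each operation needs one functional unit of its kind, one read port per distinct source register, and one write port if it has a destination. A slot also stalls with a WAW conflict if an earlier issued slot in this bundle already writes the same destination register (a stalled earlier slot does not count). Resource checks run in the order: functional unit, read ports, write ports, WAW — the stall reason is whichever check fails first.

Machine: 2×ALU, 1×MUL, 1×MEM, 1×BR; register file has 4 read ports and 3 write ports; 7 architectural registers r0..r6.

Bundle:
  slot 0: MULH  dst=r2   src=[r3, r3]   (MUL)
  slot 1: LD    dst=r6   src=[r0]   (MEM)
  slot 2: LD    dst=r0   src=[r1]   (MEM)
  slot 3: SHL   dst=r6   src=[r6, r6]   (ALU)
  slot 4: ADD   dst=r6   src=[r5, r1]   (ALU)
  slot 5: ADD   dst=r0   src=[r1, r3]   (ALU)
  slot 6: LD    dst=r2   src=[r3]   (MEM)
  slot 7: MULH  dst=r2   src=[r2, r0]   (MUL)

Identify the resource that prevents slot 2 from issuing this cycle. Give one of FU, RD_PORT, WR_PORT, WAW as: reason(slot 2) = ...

reason(slot 2) = FU

  0. MUL→r2 ⇒ go  {2A/0Mu/1Ld/1B | 3r 2w}
  1. MEM→r6 ⇒ go  {2A/0Mu/0Ld/1B | 2r 1w}
  2. MEM→r0 ⇒ no(FU)  {2A/0Mu/0Ld/1B | 2r 1w}
  3. ALU→r6 ⇒ no(WAW)  {2A/0Mu/0Ld/1B | 2r 1w}
  4. ALU→r6 ⇒ no(WAW)  {2A/0Mu/0Ld/1B | 2r 1w}
  5. ALU→r0 ⇒ go  {1A/0Mu/0Ld/1B | 0r 0w}
  6. MEM→r2 ⇒ no(FU)  {1A/0Mu/0Ld/1B | 0r 0w}
  7. MUL→r2 ⇒ no(FU)  {1A/0Mu/0Ld/1B | 0r 0w}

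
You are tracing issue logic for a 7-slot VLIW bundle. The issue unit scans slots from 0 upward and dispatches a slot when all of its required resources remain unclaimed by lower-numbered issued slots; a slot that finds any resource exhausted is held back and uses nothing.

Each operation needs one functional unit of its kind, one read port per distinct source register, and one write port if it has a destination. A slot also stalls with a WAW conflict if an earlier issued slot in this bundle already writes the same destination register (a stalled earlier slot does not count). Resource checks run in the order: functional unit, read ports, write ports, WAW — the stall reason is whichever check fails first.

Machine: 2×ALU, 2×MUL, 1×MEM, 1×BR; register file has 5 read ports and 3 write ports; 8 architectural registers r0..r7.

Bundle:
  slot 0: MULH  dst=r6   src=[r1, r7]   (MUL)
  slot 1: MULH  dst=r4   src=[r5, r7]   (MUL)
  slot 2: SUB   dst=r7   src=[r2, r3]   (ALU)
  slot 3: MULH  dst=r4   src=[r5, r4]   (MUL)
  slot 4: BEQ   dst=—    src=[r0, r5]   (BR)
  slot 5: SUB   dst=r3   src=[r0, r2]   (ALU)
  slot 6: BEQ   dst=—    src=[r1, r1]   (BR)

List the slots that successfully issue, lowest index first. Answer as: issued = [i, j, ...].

issued = [0, 1, 6]

#0 MUL src=r1,r7 dispatched  <A:2 Mu:1 Ld:1 B:1 rd:3 wr:2>
#1 MUL src=r5,r7 dispatched  <A:2 Mu:0 Ld:1 B:1 rd:1 wr:1>
#2 ALU src=r2,r3 held:RD_PORT  <A:2 Mu:0 Ld:1 B:1 rd:1 wr:1>
#3 MUL src=r5,r4 held:FU  <A:2 Mu:0 Ld:1 B:1 rd:1 wr:1>
#4 BR src=r0,r5 held:RD_PORT  <A:2 Mu:0 Ld:1 B:1 rd:1 wr:1>
#5 ALU src=r0,r2 held:RD_PORT  <A:2 Mu:0 Ld:1 B:1 rd:1 wr:1>
#6 BR src=r1,r1 dispatched  <A:2 Mu:0 Ld:1 B:0 rd:0 wr:1>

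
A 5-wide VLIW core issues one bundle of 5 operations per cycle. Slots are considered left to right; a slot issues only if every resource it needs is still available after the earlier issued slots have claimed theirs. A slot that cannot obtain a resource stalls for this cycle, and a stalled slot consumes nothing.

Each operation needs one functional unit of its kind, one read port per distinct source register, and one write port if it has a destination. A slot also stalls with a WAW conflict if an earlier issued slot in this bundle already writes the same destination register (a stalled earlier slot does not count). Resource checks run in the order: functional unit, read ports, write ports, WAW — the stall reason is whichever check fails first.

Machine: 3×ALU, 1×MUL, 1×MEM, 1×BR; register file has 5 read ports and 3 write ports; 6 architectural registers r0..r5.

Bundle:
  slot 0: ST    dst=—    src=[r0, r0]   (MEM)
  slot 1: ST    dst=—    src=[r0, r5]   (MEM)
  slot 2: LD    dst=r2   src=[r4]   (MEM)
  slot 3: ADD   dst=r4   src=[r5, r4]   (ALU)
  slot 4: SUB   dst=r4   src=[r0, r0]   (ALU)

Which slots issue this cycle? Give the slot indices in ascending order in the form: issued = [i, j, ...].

issued = [0, 3]

#0 MEM src=r0,r0 dispatched  <A:3 Mu:1 Ld:0 B:1 rd:4 wr:3>
#1 MEM src=r0,r5 held:FU  <A:3 Mu:1 Ld:0 B:1 rd:4 wr:3>
#2 MEM src=r4 held:FU  <A:3 Mu:1 Ld:0 B:1 rd:4 wr:3>
#3 ALU src=r5,r4 dispatched  <A:2 Mu:1 Ld:0 B:1 rd:2 wr:2>
#4 ALU src=r0,r0 held:WAW  <A:2 Mu:1 Ld:0 B:1 rd:2 wr:2>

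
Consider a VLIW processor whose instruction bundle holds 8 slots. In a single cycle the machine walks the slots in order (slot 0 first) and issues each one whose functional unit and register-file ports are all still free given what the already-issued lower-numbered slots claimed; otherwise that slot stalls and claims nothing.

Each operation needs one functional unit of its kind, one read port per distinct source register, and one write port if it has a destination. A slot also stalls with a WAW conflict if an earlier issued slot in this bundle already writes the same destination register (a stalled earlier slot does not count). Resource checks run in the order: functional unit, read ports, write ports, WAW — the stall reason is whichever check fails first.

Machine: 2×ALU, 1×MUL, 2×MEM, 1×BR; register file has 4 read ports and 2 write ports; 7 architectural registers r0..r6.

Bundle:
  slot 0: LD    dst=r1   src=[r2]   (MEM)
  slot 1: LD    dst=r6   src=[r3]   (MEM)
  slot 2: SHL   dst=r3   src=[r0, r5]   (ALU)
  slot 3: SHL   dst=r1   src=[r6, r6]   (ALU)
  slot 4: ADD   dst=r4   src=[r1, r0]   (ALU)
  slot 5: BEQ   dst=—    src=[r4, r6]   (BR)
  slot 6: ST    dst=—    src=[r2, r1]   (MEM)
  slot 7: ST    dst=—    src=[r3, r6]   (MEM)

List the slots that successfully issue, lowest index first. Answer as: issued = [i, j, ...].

issued = [0, 1, 5]

[0] MEM needs rd=1 wr=1: ok; after: ALU=2 MUL=1 MEM=1 BR=1, R=3, W=1
[1] MEM needs rd=1 wr=1: ok; after: ALU=2 MUL=1 MEM=0 BR=1, R=2, W=0
[2] ALU needs rd=2 wr=1: WR_PORT; after: ALU=2 MUL=1 MEM=0 BR=1, R=2, W=0
[3] ALU needs rd=1 wr=1: WR_PORT; after: ALU=2 MUL=1 MEM=0 BR=1, R=2, W=0
[4] ALU needs rd=2 wr=1: WR_PORT; after: ALU=2 MUL=1 MEM=0 BR=1, R=2, W=0
[5] BR needs rd=2 wr=0: ok; after: ALU=2 MUL=1 MEM=0 BR=0, R=0, W=0
[6] MEM needs rd=2 wr=0: FU; after: ALU=2 MUL=1 MEM=0 BR=0, R=0, W=0
[7] MEM needs rd=2 wr=0: FU; after: ALU=2 MUL=1 MEM=0 BR=0, R=0, W=0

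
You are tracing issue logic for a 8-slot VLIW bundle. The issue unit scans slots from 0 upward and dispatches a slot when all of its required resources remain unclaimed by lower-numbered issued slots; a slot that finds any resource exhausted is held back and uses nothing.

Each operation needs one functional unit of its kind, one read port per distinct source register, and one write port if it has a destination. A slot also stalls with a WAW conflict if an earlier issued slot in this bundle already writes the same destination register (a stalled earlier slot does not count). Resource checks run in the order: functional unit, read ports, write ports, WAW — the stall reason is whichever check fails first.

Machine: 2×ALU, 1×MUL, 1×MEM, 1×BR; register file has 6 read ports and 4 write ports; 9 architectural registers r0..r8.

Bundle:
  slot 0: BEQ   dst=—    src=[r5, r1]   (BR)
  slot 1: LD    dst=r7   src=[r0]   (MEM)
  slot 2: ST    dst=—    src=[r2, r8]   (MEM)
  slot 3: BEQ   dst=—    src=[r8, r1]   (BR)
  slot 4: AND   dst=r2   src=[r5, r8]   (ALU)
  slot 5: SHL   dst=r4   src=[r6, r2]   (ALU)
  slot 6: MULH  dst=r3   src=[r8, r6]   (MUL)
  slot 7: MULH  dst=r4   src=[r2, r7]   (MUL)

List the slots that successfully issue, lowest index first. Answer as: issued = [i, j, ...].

issued = [0, 1, 4]

slot 0 (BR): ISSUE — free A2,Mu1,Ld1,B0 rp4 wp4
slot 1 (MEM): ISSUE — free A2,Mu1,Ld0,B0 rp3 wp3
slot 2 (MEM): stall FU — free A2,Mu1,Ld0,B0 rp3 wp3
slot 3 (BR): stall FU — free A2,Mu1,Ld0,B0 rp3 wp3
slot 4 (ALU): ISSUE — free A1,Mu1,Ld0,B0 rp1 wp2
slot 5 (ALU): stall RD_PORT — free A1,Mu1,Ld0,B0 rp1 wp2
slot 6 (MUL): stall RD_PORT — free A1,Mu1,Ld0,B0 rp1 wp2
slot 7 (MUL): stall RD_PORT — free A1,Mu1,Ld0,B0 rp1 wp2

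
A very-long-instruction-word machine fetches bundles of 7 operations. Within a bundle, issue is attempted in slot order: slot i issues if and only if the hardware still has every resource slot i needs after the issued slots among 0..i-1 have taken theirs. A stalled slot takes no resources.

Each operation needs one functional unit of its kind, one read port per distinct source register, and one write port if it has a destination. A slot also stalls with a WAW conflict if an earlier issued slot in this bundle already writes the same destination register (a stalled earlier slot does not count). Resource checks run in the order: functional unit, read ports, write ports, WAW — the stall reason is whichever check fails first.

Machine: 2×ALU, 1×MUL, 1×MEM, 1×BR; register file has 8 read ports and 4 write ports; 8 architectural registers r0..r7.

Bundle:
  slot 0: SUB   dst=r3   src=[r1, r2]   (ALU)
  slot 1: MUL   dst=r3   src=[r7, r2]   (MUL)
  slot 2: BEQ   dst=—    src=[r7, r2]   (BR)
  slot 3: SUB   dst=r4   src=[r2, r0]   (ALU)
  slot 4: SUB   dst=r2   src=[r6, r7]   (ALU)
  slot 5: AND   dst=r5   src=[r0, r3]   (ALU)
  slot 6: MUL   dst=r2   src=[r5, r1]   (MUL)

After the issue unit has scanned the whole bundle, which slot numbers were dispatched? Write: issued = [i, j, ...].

issued = [0, 2, 3, 6]

(0) want 1×ALU +2rd +1wr — yes → AL1|MU1|ME1|BR1|rd6|wr3
(1) want 1×MUL +2rd +1wr — WAW → AL1|MU1|ME1|BR1|rd6|wr3
(2) want 1×BR +2rd +0wr — yes → AL1|MU1|ME1|BR0|rd4|wr3
(3) want 1×ALU +2rd +1wr — yes → AL0|MU1|ME1|BR0|rd2|wr2
(4) want 1×ALU +2rd +1wr — FU → AL0|MU1|ME1|BR0|rd2|wr2
(5) want 1×ALU +2rd +1wr — FU → AL0|MU1|ME1|BR0|rd2|wr2
(6) want 1×MUL +2rd +1wr — yes → AL0|MU0|ME1|BR0|rd0|wr1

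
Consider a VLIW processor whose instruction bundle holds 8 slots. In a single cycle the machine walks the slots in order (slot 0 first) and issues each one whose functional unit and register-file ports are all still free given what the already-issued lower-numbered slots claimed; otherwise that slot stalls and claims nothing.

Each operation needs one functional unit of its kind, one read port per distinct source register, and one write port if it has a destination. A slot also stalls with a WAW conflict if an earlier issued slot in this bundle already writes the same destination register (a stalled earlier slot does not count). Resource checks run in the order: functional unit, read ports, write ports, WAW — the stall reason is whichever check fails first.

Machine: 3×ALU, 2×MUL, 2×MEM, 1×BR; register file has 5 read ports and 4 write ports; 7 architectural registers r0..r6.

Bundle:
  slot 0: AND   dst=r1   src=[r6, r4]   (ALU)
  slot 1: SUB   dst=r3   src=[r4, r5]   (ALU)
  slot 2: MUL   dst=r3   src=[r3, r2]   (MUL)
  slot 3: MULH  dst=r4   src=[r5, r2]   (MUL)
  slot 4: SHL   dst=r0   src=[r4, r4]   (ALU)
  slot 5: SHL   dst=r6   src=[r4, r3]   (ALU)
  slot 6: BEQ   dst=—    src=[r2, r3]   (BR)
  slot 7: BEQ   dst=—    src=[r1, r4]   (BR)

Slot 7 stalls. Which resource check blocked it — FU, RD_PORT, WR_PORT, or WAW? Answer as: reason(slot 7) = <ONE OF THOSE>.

reason(slot 7) = RD_PORT

  0. ALU→r1 ⇒ go  {2A/2Mu/2Ld/1B | 3r 3w}
  1. ALU→r3 ⇒ go  {1A/2Mu/2Ld/1B | 1r 2w}
  2. MUL→r3 ⇒ no(RD_PORT)  {1A/2Mu/2Ld/1B | 1r 2w}
  3. MUL→r4 ⇒ no(RD_PORT)  {1A/2Mu/2Ld/1B | 1r 2w}
  4. ALU→r0 ⇒ go  {0A/2Mu/2Ld/1B | 0r 1w}
  5. ALU→r6 ⇒ no(FU)  {0A/2Mu/2Ld/1B | 0r 1w}
  6. BR ⇒ no(RD_PORT)  {0A/2Mu/2Ld/1B | 0r 1w}
  7. BR ⇒ no(RD_PORT)  {0A/2Mu/2Ld/1B | 0r 1w}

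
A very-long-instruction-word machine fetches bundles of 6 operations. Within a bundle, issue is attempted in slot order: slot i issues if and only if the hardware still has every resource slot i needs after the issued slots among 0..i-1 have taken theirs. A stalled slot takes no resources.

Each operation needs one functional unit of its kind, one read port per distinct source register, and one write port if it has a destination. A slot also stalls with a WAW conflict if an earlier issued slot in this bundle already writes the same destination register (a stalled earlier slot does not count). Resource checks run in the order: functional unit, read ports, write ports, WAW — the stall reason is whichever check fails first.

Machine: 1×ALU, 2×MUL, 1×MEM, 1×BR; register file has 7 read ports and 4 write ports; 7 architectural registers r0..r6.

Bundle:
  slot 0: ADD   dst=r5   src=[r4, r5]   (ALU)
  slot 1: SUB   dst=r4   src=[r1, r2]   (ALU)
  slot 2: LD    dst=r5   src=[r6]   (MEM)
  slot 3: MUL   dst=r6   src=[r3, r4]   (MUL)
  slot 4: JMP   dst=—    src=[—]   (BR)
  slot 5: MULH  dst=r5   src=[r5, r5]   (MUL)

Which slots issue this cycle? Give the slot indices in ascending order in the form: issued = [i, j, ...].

#0 ALU src=r4,r5 dispatched  <A:0 Mu:2 Ld:1 B:1 rd:5 wr:3>
#1 ALU src=r1,r2 held:FU  <A:0 Mu:2 Ld:1 B:1 rd:5 wr:3>
#2 MEM src=r6 held:WAW  <A:0 Mu:2 Ld:1 B:1 rd:5 wr:3>
#3 MUL src=r3,r4 dispatched  <A:0 Mu:1 Ld:1 B:1 rd:3 wr:2>
#4 BR src=- dispatched  <A:0 Mu:1 Ld:1 B:0 rd:3 wr:2>
#5 MUL src=r5,r5 held:WAW  <A:0 Mu:1 Ld:1 B:0 rd:3 wr:2>

issued = [0, 3, 4]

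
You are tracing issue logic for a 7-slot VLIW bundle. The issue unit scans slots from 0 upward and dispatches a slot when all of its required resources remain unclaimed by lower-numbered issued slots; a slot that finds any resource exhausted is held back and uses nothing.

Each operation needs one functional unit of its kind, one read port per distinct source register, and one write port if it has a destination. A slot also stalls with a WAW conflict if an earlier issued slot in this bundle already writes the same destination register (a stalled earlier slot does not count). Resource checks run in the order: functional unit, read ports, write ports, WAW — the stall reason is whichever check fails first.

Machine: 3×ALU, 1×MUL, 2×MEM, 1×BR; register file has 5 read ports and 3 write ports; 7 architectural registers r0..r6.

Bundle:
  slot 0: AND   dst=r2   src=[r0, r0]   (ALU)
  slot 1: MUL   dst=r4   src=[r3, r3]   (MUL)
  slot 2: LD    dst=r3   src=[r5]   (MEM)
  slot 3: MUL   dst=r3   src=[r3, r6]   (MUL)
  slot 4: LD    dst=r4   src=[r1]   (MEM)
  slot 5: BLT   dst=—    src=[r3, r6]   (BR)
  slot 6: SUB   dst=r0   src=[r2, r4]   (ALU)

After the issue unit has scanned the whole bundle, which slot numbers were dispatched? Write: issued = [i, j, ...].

issued = [0, 1, 2, 5]

#0 ALU src=r0,r0 dispatched  <A:2 Mu:1 Ld:2 B:1 rd:4 wr:2>
#1 MUL src=r3,r3 dispatched  <A:2 Mu:0 Ld:2 B:1 rd:3 wr:1>
#2 MEM src=r5 dispatched  <A:2 Mu:0 Ld:1 B:1 rd:2 wr:0>
#3 MUL src=r3,r6 held:FU  <A:2 Mu:0 Ld:1 B:1 rd:2 wr:0>
#4 MEM src=r1 held:WR_PORT  <A:2 Mu:0 Ld:1 B:1 rd:2 wr:0>
#5 BR src=r3,r6 dispatched  <A:2 Mu:0 Ld:1 B:0 rd:0 wr:0>
#6 ALU src=r2,r4 held:RD_PORT  <A:2 Mu:0 Ld:1 B:0 rd:0 wr:0>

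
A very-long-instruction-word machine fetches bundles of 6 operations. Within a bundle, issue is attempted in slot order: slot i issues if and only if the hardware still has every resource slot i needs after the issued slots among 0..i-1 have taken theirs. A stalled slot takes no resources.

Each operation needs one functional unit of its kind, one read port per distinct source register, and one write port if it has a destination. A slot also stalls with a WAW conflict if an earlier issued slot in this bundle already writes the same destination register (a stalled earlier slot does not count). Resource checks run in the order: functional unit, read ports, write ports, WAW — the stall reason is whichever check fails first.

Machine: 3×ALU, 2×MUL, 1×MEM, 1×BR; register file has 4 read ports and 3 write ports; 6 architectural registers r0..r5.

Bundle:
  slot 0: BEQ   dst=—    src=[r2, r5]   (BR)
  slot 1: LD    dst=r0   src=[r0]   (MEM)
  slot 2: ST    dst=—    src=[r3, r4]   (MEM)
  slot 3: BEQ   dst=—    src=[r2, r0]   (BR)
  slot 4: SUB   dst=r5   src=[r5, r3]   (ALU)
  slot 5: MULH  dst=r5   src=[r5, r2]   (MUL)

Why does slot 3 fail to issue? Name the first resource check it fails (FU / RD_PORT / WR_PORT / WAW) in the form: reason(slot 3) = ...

  0. BR ⇒ go  {3A/2Mu/1Ld/0B | 2r 3w}
  1. MEM→r0 ⇒ go  {3A/2Mu/0Ld/0B | 1r 2w}
  2. MEM ⇒ no(FU)  {3A/2Mu/0Ld/0B | 1r 2w}
  3. BR ⇒ no(FU)  {3A/2Mu/0Ld/0B | 1r 2w}
  4. ALU→r5 ⇒ no(RD_PORT)  {3A/2Mu/0Ld/0B | 1r 2w}
  5. MUL→r5 ⇒ no(RD_PORT)  {3A/2Mu/0Ld/0B | 1r 2w}

reason(slot 3) = FU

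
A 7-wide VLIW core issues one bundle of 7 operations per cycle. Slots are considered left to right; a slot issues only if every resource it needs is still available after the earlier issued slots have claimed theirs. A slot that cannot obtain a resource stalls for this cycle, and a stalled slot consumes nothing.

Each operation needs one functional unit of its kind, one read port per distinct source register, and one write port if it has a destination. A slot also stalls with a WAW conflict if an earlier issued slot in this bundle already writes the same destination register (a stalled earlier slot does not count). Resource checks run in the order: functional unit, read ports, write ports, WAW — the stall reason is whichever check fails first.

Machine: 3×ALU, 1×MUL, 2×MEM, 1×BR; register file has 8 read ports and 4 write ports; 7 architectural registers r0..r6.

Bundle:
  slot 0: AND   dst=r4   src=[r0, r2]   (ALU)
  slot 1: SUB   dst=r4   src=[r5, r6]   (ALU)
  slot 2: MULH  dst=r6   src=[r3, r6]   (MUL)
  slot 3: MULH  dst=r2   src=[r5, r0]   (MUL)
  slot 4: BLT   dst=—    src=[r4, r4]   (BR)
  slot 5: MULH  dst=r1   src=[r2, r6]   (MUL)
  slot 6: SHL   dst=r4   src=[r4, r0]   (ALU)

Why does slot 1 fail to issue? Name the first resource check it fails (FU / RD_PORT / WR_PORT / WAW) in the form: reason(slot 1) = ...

[0] ALU needs rd=2 wr=1: ok; after: ALU=2 MUL=1 MEM=2 BR=1, R=6, W=3
[1] ALU needs rd=2 wr=1: WAW; after: ALU=2 MUL=1 MEM=2 BR=1, R=6, W=3
[2] MUL needs rd=2 wr=1: ok; after: ALU=2 MUL=0 MEM=2 BR=1, R=4, W=2
[3] MUL needs rd=2 wr=1: FU; after: ALU=2 MUL=0 MEM=2 BR=1, R=4, W=2
[4] BR needs rd=1 wr=0: ok; after: ALU=2 MUL=0 MEM=2 BR=0, R=3, W=2
[5] MUL needs rd=2 wr=1: FU; after: ALU=2 MUL=0 MEM=2 BR=0, R=3, W=2
[6] ALU needs rd=2 wr=1: WAW; after: ALU=2 MUL=0 MEM=2 BR=0, R=3, W=2

reason(slot 1) = WAW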